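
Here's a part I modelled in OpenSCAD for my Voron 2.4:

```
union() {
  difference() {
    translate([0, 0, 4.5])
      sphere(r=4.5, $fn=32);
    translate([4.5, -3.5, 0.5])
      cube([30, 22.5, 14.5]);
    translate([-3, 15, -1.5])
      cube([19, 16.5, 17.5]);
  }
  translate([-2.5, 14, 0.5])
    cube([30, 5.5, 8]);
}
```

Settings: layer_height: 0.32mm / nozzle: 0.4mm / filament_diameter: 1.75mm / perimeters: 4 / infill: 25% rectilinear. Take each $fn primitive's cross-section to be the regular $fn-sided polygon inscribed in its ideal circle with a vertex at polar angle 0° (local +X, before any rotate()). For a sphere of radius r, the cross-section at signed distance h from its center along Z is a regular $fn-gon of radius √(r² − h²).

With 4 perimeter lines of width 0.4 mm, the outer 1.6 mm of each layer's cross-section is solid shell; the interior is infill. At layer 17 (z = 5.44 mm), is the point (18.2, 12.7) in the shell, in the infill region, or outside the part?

outside

At z = 5.44 mm: the r=4.5 sphere slices to a regular 32-gon of circumradius 4.401 (√(r²−h²) with h=0.94 from center); the 30×22.5 cube at (4.5, -3.5) contributes its full rectangle; the cube at (-3, 15) is present — its section is the full 19×16.5 rectangle; After the difference (first − rest): starting from the r=4.5 sphere, the 30×22.5 cube at (4.5, -3.5) misses the remaining region (no effect); the 19×16.5 cube at (-3, 15) misses the remaining region (no effect) — 1 connected region; the cube at (-2.5, 14) (footprint 30×5.5) is included at this height; Merging all regions: the 2 present regions are separate (no shared area or edge), so areas and boundary lengths simply add and each stays a separate island — 2 connected regions. Overall, the cross-section has 2 separate islands. The nearest boundary edge runs (27.50, 14.00)→(-2.50, 14.00); distance from the point to it = 1.30 mm. The point is not inside any of the regions above, so it lies outside the cross-section (1.30 mm from the nearest boundary).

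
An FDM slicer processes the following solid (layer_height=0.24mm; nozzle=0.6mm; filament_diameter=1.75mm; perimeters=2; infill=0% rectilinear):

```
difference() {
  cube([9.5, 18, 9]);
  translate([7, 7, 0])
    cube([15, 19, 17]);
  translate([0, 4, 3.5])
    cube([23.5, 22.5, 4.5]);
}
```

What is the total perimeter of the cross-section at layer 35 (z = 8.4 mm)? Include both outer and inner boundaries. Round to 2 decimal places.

55.00 mm

At z = 8.4 mm: the cube is present — its section is the full 9.5×18 rectangle (perimeter 55.00 mm); the cube at (7, 7) is present — its section is the full 15×19 rectangle (perimeter 68.00 mm); the cube at (0, 4) does not reach this height (z outside [3.5, 8]); Taking the first minus the rest: starting from the 9.5×18 cube, the 15×19 cube at (7, 7) partially overlaps it — only the 27.50 mm² overlap (of its 285.00 mm²) is removed, clipping the outline — boundary = 55.00 mm. Overall, the cross-section is a single solid region. Total boundary length (outer) = 55.00 mm.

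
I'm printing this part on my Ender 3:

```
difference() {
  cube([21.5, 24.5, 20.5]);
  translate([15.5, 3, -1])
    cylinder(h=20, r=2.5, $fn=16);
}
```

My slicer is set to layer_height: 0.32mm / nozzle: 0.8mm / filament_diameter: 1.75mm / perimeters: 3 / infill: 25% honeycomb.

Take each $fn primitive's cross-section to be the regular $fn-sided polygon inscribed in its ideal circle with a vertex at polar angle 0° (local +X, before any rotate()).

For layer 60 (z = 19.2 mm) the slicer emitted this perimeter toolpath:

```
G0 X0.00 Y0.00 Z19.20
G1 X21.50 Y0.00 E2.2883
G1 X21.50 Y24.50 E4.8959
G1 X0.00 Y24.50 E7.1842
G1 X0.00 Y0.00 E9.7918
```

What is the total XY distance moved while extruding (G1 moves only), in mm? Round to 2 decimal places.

92.00 mm

Sum the Euclidean lengths of each G1 segment: total = 92.00 mm.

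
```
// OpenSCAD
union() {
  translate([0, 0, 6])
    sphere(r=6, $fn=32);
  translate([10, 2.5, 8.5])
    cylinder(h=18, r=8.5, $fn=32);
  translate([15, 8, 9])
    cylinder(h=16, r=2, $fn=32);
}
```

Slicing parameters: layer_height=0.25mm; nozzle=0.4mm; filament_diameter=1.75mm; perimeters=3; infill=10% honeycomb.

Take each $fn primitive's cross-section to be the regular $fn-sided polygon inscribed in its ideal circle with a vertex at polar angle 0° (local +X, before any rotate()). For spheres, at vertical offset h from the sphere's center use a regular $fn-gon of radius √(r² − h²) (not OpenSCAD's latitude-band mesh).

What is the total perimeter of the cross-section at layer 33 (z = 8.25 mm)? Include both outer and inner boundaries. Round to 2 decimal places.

34.89 mm

At z = 8.25 mm: the r=6 sphere contributes a regular 32-gon of circumradius √(6²−2.25²) = 5.562 (perimeter = 2·32·5.562·sin(180°/32) = 34.89 mm); the cylinder at (10, 2.5) is not intersected at this z (z outside [8.5, 26.5]); the cylinder at (15, 8) is absent (z outside [9, 25]); Merging all regions: only the r=6 sphere is present, so the union is just that shape — boundary = 34.89 mm. Overall, the cross-section is a single solid region. Total boundary length (outer) = 34.89 mm.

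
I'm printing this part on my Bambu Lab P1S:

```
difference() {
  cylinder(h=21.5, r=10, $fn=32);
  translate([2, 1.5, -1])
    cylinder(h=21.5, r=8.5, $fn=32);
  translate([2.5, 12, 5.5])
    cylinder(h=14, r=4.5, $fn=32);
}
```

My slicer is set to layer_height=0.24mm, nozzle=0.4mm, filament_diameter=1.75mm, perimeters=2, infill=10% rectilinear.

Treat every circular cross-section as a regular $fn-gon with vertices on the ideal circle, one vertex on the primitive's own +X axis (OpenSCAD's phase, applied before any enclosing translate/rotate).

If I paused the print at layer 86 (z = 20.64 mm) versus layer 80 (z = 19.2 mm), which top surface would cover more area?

layer 86 (z = 20.64 mm)

Layer 86 (z = 20.64): the r=10 cylinder gives a regular 32-gon of circumradius 10 (constant along its height) (area = (32/2)·10.000²·sin(360°/32) = 312.14 mm²); the cylinder at (2, 1.5) is not intersected at this z (z outside [-1, 20.5]); the cylinder at (2.5, 12) is not intersected at this z (z outside [5.5, 19.5]); Taking the first minus the rest: none of the subtracted shapes is present at this height, so the r=10 cylinder is unchanged — area = 312.14 mm². So its area = 312.14 mm². Layer 80 (z = 19.2): the cylinder: section is a regular 32-gon, circumradius r=10 (area = (32/2)·10.000²·sin(360°/32) = 312.14 mm²); the r=8.5 cylinder at (2, 1.5) gives a regular 32-gon of circumradius 8.5 (constant along its height) (area = (32/2)·8.500²·sin(360°/32) = 225.52 mm²); the r=4.5 cylinder at (2.5, 12) gives a regular 32-gon of circumradius 4.5 (constant along its height) (area = (32/2)·4.500²·sin(360°/32) = 63.21 mm²); After the difference (first − rest): starting from the r=10 cylinder (312.14 mm²), the r=8.5 cylinder at (2, 1.5) partially overlaps it — only the 214.28 mm² overlap (of its 225.52 mm²) is removed, clipping the outline; the r=4.5 cylinder at (2.5, 12) partially overlaps it — only the 0.63 mm² overlap (of its 63.21 mm²) is removed, clipping the outline — area = 97.23 mm². So its area = 97.23 mm². Layer 86 is larger (312.14 vs 97.23 mm²).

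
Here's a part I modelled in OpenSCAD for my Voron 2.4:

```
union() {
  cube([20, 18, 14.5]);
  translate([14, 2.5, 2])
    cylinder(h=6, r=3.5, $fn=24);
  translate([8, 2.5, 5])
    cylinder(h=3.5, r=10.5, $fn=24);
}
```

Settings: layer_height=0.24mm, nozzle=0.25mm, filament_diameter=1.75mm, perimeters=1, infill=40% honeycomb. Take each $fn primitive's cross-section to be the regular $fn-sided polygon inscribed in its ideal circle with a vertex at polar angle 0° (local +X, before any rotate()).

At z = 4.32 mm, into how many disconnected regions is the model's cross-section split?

1

At z = 4.32 mm: the cube is present — its section is the full 20×18 rectangle; the r=3.5 cylinder at (14, 2.5) contributes a regular 24-gon of circumradius 3.5; the cylinder at (8, 2.5) is absent (z outside [5, 8.5]); Combining (union): the regions partially overlap (shared area 34.78 mm²), so overlapping operands fuse into one piece — 1 connected region. The result has 1 disconnected region.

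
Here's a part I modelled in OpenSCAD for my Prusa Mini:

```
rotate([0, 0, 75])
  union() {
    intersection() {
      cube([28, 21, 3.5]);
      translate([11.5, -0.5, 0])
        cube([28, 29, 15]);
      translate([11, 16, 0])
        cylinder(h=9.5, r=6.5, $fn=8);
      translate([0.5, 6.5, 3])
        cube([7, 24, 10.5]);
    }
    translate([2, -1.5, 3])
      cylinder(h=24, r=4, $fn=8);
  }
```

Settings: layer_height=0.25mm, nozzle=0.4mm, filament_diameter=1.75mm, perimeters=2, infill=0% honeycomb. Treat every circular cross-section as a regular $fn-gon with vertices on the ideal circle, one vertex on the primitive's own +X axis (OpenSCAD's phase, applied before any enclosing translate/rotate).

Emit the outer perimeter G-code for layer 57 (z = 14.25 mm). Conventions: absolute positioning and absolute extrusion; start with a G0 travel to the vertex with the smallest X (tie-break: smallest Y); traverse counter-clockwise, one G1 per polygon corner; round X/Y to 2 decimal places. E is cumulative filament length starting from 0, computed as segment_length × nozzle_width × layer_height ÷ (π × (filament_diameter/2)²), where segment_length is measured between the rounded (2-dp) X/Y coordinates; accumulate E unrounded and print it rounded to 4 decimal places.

G0 X-1.90 Y2.58 Z14.25
G1 X-1.50 Y-0.46 E0.1275
G1 X0.93 Y-2.32 E0.2547
G1 X3.97 Y-1.92 E0.3822
G1 X5.83 Y0.51 E0.5094
G1 X5.43 Y3.54 E0.6365
G1 X3.00 Y5.41 E0.7640
G1 X-0.03 Y5.01 E0.8910
G1 X-1.90 Y2.58 E1.0185

At z = 14.25 mm: the cube is absent (z outside [0, 3.5]); the 28×29 cube at (11.5, -0.5) contributes its full rectangle; the cylinder at (11, 16) is not intersected at this z (z outside [0, 9.5]); the cube at (0.5, 6.5) does not reach this height (z outside [3, 13.5]); Keeping only the common overlap: at least one operand is absent at this height, so nothing remains; the cylinder at (2, -1.5): section is a regular 8-gon, circumradius r=4; Combining (union): only the r=4 cylinder at (2, -1.5) is present, so the union is just that shape — 1 connected region; (rotated 75° about Z; rotation is an isometry so areas/perimeters/island counts are preserved). The outline is a single polygon with 8 vertices. Extrusion per mm of travel: 0.4 × 0.25 / (π × 0.875²) = 0.041575. Accumulating E over each segment gives final E = 1.0185.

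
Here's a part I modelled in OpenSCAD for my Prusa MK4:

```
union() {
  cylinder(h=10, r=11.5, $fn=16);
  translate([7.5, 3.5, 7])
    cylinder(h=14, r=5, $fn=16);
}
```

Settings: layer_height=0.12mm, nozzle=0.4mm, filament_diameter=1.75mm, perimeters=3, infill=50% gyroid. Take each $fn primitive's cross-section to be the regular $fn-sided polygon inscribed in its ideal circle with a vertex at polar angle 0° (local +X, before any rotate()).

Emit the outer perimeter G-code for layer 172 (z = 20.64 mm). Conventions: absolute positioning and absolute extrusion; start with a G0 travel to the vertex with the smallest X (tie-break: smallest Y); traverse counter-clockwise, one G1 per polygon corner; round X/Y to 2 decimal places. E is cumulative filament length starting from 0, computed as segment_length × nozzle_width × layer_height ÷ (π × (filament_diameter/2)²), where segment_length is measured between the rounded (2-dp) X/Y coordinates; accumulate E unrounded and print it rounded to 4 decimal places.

G0 X2.50 Y3.50 Z20.64
G1 X2.88 Y1.59 E0.0389
G1 X3.96 Y-0.04 E0.0779
G1 X5.59 Y-1.12 E0.1169
G1 X7.50 Y-1.50 E0.1558
G1 X9.41 Y-1.12 E0.1946
G1 X11.04 Y-0.04 E0.2337
G1 X12.12 Y1.59 E0.2727
G1 X12.50 Y3.50 E0.3115
G1 X12.12 Y5.41 E0.3504
G1 X11.04 Y7.04 E0.3894
G1 X9.41 Y8.12 E0.4284
G1 X7.50 Y8.50 E0.4673
G1 X5.59 Y8.12 E0.5062
G1 X3.96 Y7.04 E0.5452
G1 X2.88 Y5.41 E0.5842
G1 X2.50 Y3.50 E0.6231

At z = 20.64 mm: the cylinder is not intersected at this z (z outside [0, 10]); the r=5 cylinder at (7.5, 3.5) gives a regular 16-gon of circumradius 5 (constant along its height); Taking the union: only the r=5 cylinder at (7.5, 3.5) is present, so the union is just that shape — 1 connected region. The outline is a single polygon with 16 vertices. Extrusion per mm of travel: 0.4 × 0.12 / (π × 0.875²) = 0.019956. Accumulating E over each segment gives final E = 0.6231.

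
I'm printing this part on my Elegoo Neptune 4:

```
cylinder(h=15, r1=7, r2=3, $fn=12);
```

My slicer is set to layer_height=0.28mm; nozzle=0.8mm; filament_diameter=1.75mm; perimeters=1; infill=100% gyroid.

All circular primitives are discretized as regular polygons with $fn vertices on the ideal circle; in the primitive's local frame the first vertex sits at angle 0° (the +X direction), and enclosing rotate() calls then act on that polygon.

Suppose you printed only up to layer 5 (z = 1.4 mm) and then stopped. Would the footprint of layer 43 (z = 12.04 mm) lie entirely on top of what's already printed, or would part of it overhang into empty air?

entirely on top

Compare the two slices. At z = 1.4: the cone: at t=0.093 of its height the radius interpolates to r₁+(r₂−r₁)t = 6.627, giving a regular 12-gon of that circumradius (area = (12/2)·6.627²·sin(360°/12) = 131.74 mm²). At z = 12.04: the cone contributes a regular 12-gon of circumradius 3.789 (interpolated between r1=7 and r2=3 at t=0.803) (area = (12/2)·3.789²·sin(360°/12) = 43.08 mm²). Checking containment: the cross-section at z = 12.04 is a subset of the cross-section at z = 1.4.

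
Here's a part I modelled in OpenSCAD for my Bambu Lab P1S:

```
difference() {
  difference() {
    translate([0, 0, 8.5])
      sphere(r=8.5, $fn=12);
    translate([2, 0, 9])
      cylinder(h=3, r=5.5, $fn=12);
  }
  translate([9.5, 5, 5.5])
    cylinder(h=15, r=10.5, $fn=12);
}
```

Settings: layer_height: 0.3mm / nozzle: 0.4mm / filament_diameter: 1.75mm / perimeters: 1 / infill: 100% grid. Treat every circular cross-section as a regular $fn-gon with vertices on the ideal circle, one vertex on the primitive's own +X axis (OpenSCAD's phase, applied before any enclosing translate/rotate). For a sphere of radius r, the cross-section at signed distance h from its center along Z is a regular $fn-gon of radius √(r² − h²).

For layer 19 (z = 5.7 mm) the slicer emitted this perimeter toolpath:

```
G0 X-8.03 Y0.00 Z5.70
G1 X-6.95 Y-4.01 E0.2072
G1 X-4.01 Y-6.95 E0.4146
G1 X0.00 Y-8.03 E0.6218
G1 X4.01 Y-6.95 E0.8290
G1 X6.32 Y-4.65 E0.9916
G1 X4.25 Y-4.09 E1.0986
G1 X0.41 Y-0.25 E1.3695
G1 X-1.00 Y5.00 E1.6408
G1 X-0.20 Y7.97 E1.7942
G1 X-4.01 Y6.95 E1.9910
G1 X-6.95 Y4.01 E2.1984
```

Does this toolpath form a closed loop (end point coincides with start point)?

no

Start point (G0): (-8.03, 0.00). End point (last G1): the path does not return to the start — open.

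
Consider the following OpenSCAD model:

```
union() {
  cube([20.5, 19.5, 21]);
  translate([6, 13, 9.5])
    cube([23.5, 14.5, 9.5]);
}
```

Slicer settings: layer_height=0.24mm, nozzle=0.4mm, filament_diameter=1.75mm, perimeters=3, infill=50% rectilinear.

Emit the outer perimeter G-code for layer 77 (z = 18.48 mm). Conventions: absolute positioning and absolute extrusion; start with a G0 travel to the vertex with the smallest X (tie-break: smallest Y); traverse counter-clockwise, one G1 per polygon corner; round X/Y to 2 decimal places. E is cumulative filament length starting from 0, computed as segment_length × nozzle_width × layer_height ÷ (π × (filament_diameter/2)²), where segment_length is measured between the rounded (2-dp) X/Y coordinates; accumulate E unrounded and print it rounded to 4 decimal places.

At z = 18.48 mm: the cube is present — its section is the full 20.5×19.5 rectangle; the cube at (6, 13) is present — its section is the full 23.5×14.5 rectangle; Taking the union: the regions partially overlap (shared area 94.25 mm²), so overlapping operands fuse into one piece — 1 connected region. The outline is a single polygon with 8 vertices. Extrusion per mm of travel: 0.4 × 0.24 / (π × 0.875²) = 0.039912. Accumulating E over each segment gives final E = 4.5500.

G0 X0.00 Y0.00 Z18.48
G1 X20.50 Y0.00 E0.8182
G1 X20.50 Y13.00 E1.3371
G1 X29.50 Y13.00 E1.6963
G1 X29.50 Y27.50 E2.2750
G1 X6.00 Y27.50 E3.2129
G1 X6.00 Y19.50 E3.5322
G1 X0.00 Y19.50 E3.7717
G1 X0.00 Y0.00 E4.5500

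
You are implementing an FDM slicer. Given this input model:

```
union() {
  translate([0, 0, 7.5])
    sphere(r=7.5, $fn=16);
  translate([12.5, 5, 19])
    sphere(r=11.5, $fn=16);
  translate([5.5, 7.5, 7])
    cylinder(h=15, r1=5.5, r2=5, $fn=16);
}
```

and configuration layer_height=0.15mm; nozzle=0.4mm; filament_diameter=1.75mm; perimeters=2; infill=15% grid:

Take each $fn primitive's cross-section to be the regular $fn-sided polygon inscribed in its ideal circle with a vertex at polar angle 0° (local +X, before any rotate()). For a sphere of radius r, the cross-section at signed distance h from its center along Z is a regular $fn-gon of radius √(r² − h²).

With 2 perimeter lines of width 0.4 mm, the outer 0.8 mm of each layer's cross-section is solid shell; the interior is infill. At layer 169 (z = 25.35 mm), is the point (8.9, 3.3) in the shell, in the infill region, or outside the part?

At z = 25.35 mm: the sphere does not reach this height (|z−center|=17.850 > r=7.5); the r=11.5 sphere at (12.5, 5) contributes a regular 16-gon of circumradius √(11.5²−6.35²) = 9.588; the cone at (5.5, 7.5) does not reach this height (z outside [7, 22]); Combining (union): only the r=11.5 sphere at (12.5, 5) is present, so the union is just that shape — 1 connected region. Overall, the cross-section is a single solid region. The nearest boundary edge runs (3.64, 1.33)→(5.72, -1.78); distance from the point to it = 5.47 mm. The point is inside the cross-section and 5.47 mm from the nearest boundary — more than the 0.8 mm shell width (2 × 0.4), so it's in the infill interior.

infill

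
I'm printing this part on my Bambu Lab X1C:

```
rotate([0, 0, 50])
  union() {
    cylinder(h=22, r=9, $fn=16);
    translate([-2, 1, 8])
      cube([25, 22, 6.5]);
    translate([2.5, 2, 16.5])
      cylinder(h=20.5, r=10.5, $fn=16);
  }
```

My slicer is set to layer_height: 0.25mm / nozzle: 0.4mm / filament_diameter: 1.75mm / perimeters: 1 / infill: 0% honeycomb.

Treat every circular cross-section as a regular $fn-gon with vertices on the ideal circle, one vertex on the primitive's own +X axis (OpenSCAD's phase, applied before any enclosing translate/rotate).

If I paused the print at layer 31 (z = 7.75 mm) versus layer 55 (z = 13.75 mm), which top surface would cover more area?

layer 55 (z = 13.75 mm)

Layer 31 (z = 7.75): the cylinder: section is a regular 16-gon, circumradius r=9 (area = (16/2)·9.000²·sin(360°/16) = 247.98 mm²); the cube at (-2, 1) is not intersected at this z (z outside [8, 14.5]); the cylinder at (2.5, 2) does not reach this height (z outside [16.5, 37]); Taking the union: only the r=9 cylinder is present, so the union is just that shape — area = 247.98 mm²; (rotated 50° about Z; rotation is an isometry so areas/perimeters/island counts are preserved). So its area = 247.98 mm². Layer 55 (z = 13.75): the cylinder: section is a regular 16-gon, circumradius r=9 (area = (16/2)·9.000²·sin(360°/16) = 247.98 mm²); the 25×22 cube at (-2, 1) contributes its full rectangle (area 550.00 mm²); the cylinder at (2.5, 2) does not reach this height (z outside [16.5, 37]); Combining (union): the regions partially overlap — summed areas 797.98 mm² minus the doubly-counted overlap 68.70 mm² gives 729.28 mm² — area = 729.28 mm²; (whole slice rotated 50° about Z — lengths, areas and connectivity unchanged). So its area = 729.28 mm². Layer 55 is larger (729.28 vs 247.98 mm²).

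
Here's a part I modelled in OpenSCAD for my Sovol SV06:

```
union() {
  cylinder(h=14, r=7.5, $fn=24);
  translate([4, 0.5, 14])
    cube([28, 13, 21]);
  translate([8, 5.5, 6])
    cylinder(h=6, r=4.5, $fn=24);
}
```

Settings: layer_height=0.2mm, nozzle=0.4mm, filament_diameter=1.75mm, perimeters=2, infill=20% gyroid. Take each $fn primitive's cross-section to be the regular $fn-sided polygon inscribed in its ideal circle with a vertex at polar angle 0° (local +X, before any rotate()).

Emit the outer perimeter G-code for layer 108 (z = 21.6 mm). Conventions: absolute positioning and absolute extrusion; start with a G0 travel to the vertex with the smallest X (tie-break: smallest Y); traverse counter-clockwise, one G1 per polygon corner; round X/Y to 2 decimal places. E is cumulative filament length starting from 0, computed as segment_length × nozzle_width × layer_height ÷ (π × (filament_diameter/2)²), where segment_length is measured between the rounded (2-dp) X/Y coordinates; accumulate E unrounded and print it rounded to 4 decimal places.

At z = 21.6 mm: the cylinder does not reach this height (z outside [0, 14]); the cube at (4, 0.5) (footprint 28×13) is included at this height; the cylinder at (8, 5.5) does not reach this height (z outside [6, 12]); Merging all regions: only the 28×13 cube at (4, 0.5) is present, so the union is just that shape — 1 connected region. The outline is a single polygon with 4 vertices. Extrusion per mm of travel: 0.4 × 0.2 / (π × 0.875²) = 0.033260. Accumulating E over each segment gives final E = 2.7273.

G0 X4.00 Y0.50 Z21.60
G1 X32.00 Y0.50 E0.9313
G1 X32.00 Y13.50 E1.3637
G1 X4.00 Y13.50 E2.2949
G1 X4.00 Y0.50 E2.7273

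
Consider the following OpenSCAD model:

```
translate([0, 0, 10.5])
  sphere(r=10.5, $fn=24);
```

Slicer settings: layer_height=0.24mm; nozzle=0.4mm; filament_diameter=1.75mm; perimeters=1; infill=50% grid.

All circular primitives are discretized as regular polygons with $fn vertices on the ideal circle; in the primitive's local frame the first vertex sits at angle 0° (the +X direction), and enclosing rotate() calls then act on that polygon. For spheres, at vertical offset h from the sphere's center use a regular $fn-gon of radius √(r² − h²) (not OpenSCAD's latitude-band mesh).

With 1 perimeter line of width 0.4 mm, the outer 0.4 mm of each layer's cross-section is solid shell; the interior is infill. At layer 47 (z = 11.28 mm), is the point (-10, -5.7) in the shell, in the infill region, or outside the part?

outside

At z = 11.28 mm: the r=10.5 sphere contributes a regular 24-gon of circumradius √(10.5²−0.78²) = 10.471. Overall, the cross-section is a single solid region. The nearest boundary edge runs (-10.11, -2.71)→(-9.07, -5.24); distance from the point to it = 1.04 mm. The point is not inside any of the regions above, so it lies outside the cross-section (1.04 mm from the nearest boundary).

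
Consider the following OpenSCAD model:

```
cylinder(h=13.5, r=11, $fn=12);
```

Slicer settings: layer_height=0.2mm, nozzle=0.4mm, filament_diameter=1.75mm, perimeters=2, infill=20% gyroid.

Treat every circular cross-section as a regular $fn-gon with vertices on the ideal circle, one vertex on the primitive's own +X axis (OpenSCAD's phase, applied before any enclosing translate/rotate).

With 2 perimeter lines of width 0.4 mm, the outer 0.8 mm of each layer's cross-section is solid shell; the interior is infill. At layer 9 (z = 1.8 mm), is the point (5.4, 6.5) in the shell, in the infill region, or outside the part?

At z = 1.8 mm: the r=11 cylinder gives a regular 12-gon of circumradius 11 (constant along its height). Overall, the cross-section is a single solid region. The nearest boundary edge runs (9.53, 5.50)→(5.50, 9.53); distance from the point to it = 2.21 mm. The point is inside the cross-section and 2.21 mm from the nearest boundary — more than the 0.8 mm shell width (2 × 0.4), so it's in the infill interior.

infill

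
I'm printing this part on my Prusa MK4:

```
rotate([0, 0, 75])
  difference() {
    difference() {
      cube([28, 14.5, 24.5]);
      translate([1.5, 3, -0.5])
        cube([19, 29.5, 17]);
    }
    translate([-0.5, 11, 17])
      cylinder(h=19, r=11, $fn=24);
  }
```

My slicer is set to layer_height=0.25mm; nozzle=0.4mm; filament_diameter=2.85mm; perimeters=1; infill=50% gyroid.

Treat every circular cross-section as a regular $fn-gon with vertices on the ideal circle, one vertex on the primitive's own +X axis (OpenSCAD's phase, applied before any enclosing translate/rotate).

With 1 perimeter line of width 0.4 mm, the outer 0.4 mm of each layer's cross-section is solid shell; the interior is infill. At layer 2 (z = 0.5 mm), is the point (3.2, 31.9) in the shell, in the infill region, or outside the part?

outside

At z = 0.5 mm: the 28×14.5 cube contributes its full rectangle; the 19×29.5 cube at (1.5, 3) contributes its full rectangle; After the difference (first − rest): starting from the 28×14.5 cube, the 19×29.5 cube at (1.5, 3) partially overlaps it — only the 218.50 mm² overlap (of its 560.50 mm²) is removed, clipping the outline — 1 connected region; the cylinder at (-0.5, 11) is not intersected at this z (z outside [17, 36]); Subtracting the remaining from the first: none of the subtracted shapes is present at this height, so that combined region is unchanged — 1 connected region; (rotated 75° about Z; rotation is an isometry so areas/perimeters/island counts are preserved). Overall, the cross-section is a single solid region. Undo the 75° rotation: the query point maps to (31.641, 5.165) in the un-rotated model frame. The nearest boundary edge runs (28.00, 14.50)→(28.00, 0.00); distance from the point to it = 3.64 mm. The point is not inside any of the regions above, so it lies outside the cross-section (3.64 mm from the nearest boundary).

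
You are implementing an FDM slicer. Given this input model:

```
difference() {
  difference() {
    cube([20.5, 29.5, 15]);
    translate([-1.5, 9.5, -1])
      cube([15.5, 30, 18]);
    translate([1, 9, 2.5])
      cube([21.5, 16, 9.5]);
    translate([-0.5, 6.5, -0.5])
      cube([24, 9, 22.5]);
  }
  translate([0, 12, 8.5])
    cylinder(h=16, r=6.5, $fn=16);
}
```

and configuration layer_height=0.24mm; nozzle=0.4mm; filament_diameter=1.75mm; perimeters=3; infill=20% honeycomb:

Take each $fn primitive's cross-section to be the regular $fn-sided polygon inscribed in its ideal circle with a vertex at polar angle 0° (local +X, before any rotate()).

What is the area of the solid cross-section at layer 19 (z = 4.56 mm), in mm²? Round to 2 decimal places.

At z = 4.56 mm: the 20.5×29.5 cube contributes its full rectangle (area 604.75 mm²); the 15.5×30 cube at (-1.5, 9.5) contributes its full rectangle (area 465.00 mm²); the 21.5×16 cube at (1, 9) contributes its full rectangle (area 344.00 mm²); the 24×9 cube at (-0.5, 6.5) contributes its full rectangle (area 216.00 mm²); Subtracting the remaining from the first: starting from the 20.5×29.5 cube (604.75 mm²), the 15.5×30 cube at (-1.5, 9.5) partially overlaps it — only the 280.00 mm² overlap (of its 465.00 mm²) is removed, clipping the outline; the 21.5×16 cube at (1, 9) partially overlaps it — only the 110.50 mm² overlap (of its 344.00 mm²) is removed, clipping the outline; the 24×9 cube at (-0.5, 6.5) partially overlaps it — only the 51.75 mm² overlap (of its 216.00 mm²) is removed, clipping the outline — area = 162.50 mm²; the cylinder at (0, 12) is absent (z outside [8.5, 24.5]); After the difference (first − rest): none of the subtracted shapes is present at this height, so the result so far is unchanged — area = 162.50 mm². Overall, the cross-section has 2 separate islands. Net area = 162.50 mm².

162.50 mm²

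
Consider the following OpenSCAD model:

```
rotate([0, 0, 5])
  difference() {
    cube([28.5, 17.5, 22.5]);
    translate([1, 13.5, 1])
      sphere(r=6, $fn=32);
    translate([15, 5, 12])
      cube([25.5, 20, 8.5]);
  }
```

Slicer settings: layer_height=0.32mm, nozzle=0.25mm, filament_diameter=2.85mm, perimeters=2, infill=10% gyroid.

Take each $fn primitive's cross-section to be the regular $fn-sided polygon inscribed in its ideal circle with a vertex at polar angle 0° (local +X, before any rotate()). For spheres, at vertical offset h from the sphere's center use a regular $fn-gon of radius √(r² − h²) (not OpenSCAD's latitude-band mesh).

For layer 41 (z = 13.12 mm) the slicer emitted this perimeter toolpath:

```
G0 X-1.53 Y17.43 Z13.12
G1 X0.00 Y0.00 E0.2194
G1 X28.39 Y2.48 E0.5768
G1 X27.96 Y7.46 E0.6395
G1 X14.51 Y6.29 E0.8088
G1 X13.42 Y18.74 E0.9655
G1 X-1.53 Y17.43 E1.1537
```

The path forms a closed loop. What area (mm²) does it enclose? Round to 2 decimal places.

Apply the shoelace formula to the sequence of (X, Y) vertices; enclosed area = 330.08 mm².

330.08 mm²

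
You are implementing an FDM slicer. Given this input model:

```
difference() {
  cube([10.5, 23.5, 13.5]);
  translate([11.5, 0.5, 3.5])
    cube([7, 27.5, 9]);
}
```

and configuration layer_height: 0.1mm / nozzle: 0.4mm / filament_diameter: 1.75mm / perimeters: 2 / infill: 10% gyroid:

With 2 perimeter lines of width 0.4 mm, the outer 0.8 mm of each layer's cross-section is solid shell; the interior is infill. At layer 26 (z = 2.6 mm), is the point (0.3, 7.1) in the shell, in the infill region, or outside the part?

shell

At z = 2.6 mm: the cube is present — its section is the full 10.5×23.5 rectangle; the cube at (11.5, 0.5) does not reach this height (z outside [3.5, 12.5]); After the difference (first − rest): none of the subtracted shapes is present at this height, so the 10.5×23.5 cube is unchanged — 1 connected region. Overall, the cross-section is a single solid region. The nearest boundary edge runs (0.00, 23.50)→(0.00, 0.00); distance from the point to it = 0.30 mm. The point is inside the cross-section, 0.30 mm from the nearest boundary — within the 0.8 mm shell band (2 × 0.4).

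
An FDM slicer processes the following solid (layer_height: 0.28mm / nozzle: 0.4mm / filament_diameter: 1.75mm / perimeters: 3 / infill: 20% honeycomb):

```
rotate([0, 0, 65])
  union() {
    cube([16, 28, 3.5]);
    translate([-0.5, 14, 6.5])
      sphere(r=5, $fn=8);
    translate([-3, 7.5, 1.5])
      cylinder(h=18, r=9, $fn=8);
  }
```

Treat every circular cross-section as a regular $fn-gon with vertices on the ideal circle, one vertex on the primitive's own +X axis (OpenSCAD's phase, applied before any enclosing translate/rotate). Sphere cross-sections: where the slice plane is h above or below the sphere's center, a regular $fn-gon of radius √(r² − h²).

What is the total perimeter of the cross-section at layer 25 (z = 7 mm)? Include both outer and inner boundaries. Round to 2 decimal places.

At z = 7 mm: the cube does not reach this height (z outside [0, 3.5]); the r=5 sphere at (-0.5, 14) slices to a regular 8-gon of circumradius 4.975 (√(r²−h²) with h=0.5 from center) (perimeter = 2·8·4.975·sin(180°/8) = 30.46 mm); the cylinder at (-3, 7.5): section is a regular 8-gon, circumradius r=9 (perimeter = 2·8·9.000·sin(180°/8) = 55.11 mm); Merging all regions: the regions partially overlap (shared area 46.08 mm²), so the edge portions inside another operand are dropped and the merged outline is re-measured after clipping — boundary = 59.79 mm; (whole slice rotated 65° about Z — lengths, areas and connectivity unchanged). Overall, the cross-section is a single solid region. Total boundary length (outer) = 59.79 mm.

59.79 mm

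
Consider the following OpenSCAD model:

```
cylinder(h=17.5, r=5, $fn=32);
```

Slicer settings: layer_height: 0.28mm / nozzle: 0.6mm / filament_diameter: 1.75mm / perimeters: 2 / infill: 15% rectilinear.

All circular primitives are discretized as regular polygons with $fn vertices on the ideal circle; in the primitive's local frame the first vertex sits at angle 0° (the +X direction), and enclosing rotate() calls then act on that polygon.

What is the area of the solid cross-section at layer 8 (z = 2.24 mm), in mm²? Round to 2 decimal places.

At z = 2.24 mm: the r=5 cylinder gives a regular 32-gon of circumradius 5 (constant along its height) (area = (32/2)·5.000²·sin(360°/32) = 78.04 mm²). Overall, the cross-section is a single solid region. Net area = 78.04 mm².

78.04 mm²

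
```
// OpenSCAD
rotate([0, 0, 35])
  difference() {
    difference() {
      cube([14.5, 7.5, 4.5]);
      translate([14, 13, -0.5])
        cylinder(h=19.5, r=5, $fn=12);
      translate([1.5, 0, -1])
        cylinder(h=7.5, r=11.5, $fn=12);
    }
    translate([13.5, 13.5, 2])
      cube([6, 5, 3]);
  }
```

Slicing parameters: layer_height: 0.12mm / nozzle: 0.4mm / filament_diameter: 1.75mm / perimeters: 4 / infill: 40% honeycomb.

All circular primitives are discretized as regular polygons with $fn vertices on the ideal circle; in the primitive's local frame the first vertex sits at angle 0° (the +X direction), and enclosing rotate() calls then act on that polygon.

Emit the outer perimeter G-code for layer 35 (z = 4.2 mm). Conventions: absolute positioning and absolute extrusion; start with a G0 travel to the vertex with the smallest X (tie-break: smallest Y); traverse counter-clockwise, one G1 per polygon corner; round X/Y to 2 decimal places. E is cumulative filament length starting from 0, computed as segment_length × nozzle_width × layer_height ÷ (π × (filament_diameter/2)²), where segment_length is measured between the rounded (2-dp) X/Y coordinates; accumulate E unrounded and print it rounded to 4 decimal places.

At z = 4.2 mm: the cube is present — its section is the full 14.5×7.5 rectangle; the r=5 cylinder at (14, 13) gives a regular 12-gon of circumradius 5 (constant along its height); the cylinder at (1.5, 0): section is a regular 12-gon, circumradius r=11.5; Taking the first minus the rest: starting from the 14.5×7.5 cube, the r=5 cylinder at (14, 13) misses the remaining region (no effect); the r=11.5 cylinder at (1.5, 0) partially overlaps it — only the 88.84 mm² overlap (of its 396.75 mm²) is removed, clipping the outline — 1 connected region; the cube at (13.5, 13.5) is present — its section is the full 6×5 rectangle; Subtracting the remaining from the first: starting from that combined region, the 6×5 cube at (13.5, 13.5) misses the remaining region (no effect) — 1 connected region; (rotated 35° about Z; rotation is an isometry so areas/perimeters/island counts are preserved). The outline is a single polygon with 5 vertices. Extrusion per mm of travel: 0.4 × 0.12 / (π × 0.875²) = 0.019956. Accumulating E over each segment gives final E = 0.4434.

G0 X3.65 Y11.71 Z4.20
G1 X6.09 Y11.28 E0.0494
G1 X10.65 Y7.46 E0.1682
G1 X11.88 Y8.32 E0.1981
G1 X7.58 Y14.46 E0.3477
G1 X3.65 Y11.71 E0.4434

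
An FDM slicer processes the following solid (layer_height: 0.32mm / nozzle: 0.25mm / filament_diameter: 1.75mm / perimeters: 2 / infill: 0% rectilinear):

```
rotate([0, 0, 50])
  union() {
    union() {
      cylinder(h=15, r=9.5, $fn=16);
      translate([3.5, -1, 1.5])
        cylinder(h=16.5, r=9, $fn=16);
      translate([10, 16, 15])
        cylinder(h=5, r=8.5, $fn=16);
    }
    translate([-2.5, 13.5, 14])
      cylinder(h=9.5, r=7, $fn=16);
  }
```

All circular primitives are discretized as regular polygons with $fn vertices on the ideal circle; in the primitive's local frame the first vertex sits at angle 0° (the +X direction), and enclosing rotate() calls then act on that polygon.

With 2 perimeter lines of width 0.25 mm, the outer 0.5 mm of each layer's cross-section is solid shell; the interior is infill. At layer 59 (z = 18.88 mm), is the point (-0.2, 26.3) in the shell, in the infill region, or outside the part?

outside

At z = 18.88 mm: the cylinder does not reach this height (z outside [0, 15]); the cylinder at (3.5, -1) is not intersected at this z (z outside [1.5, 18]); the r=8.5 cylinder at (10, 16) gives a regular 16-gon of circumradius 8.5 (constant along its height); Merging all regions: only the r=8.5 cylinder at (10, 16) is present, so the union is just that shape — 1 connected region; the r=7 cylinder at (-2.5, 13.5) contributes a regular 16-gon of circumradius 7; Merging all regions: the regions partially overlap (shared area 14.56 mm²), so overlapping operands fuse into one piece — 1 connected region; (whole slice rotated 50° about Z — lengths, areas and connectivity unchanged). Overall, the cross-section is a single solid region. Undo the 50° rotation: the query point maps to (20.018, 17.059) in the un-rotated model frame. The nearest boundary edge runs (17.85, 19.25)→(18.50, 16.00); distance from the point to it = 1.70 mm. The point is not inside any of the regions above, so it lies outside the cross-section (1.70 mm from the nearest boundary).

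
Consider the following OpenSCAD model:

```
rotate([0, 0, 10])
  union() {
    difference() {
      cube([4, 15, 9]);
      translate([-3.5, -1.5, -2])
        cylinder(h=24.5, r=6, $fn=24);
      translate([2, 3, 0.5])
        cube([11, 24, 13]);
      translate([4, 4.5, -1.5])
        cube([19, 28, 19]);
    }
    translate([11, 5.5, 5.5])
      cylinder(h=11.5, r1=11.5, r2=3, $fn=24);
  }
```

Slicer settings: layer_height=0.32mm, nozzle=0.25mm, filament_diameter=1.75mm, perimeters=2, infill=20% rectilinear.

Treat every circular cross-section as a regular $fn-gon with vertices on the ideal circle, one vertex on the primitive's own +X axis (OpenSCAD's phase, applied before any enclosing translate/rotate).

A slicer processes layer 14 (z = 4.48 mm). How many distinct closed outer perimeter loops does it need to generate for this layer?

At z = 4.48 mm: the cube (footprint 4×15) is included at this height; the r=6 cylinder at (-3.5, -1.5) contributes a regular 24-gon of circumradius 6; the cube at (2, 3) is present — its section is the full 11×24 rectangle; the cube at (4, 4.5) is present — its section is the full 19×28 rectangle; Taking the first minus the rest: starting from the 4×15 cube, the r=6 cylinder at (-3.5, -1.5) partially overlaps it — only the 4.74 mm² overlap (of its 111.81 mm²) is removed, clipping the outline; the 11×24 cube at (2, 3) partially overlaps it — only the 24.00 mm² overlap (of its 264.00 mm²) is removed, clipping the outline; the 19×28 cube at (4, 4.5) misses the remaining region (no effect) — 1 connected region; the cone at (11, 5.5) does not reach this height (z outside [5.5, 17]); Combining (union): only the result so far is present, so the union is just that shape — 1 connected region; (whole slice rotated 10° about Z — lengths, areas and connectivity unchanged). The result has 1 disconnected region.

1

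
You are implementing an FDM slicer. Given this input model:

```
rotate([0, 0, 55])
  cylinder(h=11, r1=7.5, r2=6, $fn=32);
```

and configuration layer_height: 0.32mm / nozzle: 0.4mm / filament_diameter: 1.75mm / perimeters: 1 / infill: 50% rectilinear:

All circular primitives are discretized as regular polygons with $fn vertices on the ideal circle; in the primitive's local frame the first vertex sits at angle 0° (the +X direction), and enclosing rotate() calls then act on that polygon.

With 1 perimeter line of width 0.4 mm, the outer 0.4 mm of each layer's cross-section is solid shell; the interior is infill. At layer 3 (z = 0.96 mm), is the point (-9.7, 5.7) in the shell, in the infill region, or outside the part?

outside

At z = 0.96 mm: the cone: at t=0.087 of its height the radius interpolates to r₁+(r₂−r₁)t = 7.369, giving a regular 32-gon of that circumradius; (rotated 55° about Z; rotation is an isometry so areas/perimeters/island counts are preserved). Overall, the cross-section is a single solid region. Undo the 55° rotation: the query point maps to (-0.895, 11.215) in the un-rotated model frame. The nearest boundary edge runs (0.00, 7.37)→(-1.44, 7.23); distance from the point to it = 3.92 mm. The point is not inside any of the regions above, so it lies outside the cross-section (3.92 mm from the nearest boundary).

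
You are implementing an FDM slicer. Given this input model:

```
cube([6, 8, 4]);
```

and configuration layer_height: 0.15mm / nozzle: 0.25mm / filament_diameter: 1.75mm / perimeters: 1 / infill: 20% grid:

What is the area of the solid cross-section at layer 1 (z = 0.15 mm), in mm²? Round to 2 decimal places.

48.00 mm²

At z = 0.15 mm: the cube is present — its section is the full 6×8 rectangle (area 48.00 mm²). Overall, the cross-section is a single solid region. Net area = 48.00 mm².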